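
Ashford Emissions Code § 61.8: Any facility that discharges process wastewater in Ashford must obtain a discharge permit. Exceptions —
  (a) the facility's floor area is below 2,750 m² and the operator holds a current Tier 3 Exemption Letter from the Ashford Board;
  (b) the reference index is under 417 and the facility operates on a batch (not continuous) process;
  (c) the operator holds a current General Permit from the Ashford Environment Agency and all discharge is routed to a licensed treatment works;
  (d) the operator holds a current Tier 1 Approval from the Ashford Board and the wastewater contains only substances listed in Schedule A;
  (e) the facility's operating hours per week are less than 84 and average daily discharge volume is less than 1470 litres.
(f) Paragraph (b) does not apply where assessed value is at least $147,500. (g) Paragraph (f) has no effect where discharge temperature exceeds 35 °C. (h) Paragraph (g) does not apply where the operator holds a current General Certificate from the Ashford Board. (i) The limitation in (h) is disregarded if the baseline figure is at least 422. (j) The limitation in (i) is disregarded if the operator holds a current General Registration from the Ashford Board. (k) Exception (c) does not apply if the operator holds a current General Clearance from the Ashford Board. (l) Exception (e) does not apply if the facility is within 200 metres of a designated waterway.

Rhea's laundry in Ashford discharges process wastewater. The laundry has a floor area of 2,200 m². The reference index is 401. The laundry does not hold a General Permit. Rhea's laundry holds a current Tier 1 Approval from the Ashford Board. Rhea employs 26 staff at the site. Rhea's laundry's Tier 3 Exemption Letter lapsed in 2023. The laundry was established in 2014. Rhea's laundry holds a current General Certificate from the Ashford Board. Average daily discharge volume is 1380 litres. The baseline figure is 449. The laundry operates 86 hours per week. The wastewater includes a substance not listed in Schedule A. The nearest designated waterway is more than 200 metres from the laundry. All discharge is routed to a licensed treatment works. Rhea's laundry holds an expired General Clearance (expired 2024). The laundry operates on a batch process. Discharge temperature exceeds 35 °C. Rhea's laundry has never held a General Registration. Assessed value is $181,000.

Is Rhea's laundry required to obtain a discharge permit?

No — exception (b) applies; Rhea's laundry is not required to obtain a discharge permit.

Exception (a) does not apply: no current Tier 3 Exemption Letter is held.
Exception (b): the reference index is 401, under the 417 limit; the facility operates on a batch process — every condition holds. Applying paragraphs (f)–(j): (f) would limit (b) — assessed value is $181,000, meeting the $147,500 threshold — but (g) sets (f) aside: (g) operates against (f): discharge temperature exceeds 35 °C. (h) would limit (g) — a current General Certificate is held — but (i) sets (h) aside: (i) operates — the baseline figure is 449, meeting the 422 threshold. (j), which would lift (i), is not engaged — the General Registration is not current. (b) remains available.
Exception (c) requires that the operator holds a current General Permit from the Ashford Environment Agency; but no General Permit is held, so (c) is unavailable.
Exception (d) does not apply: the wastewater includes a non-Schedule-A substance.
Exception (e) fails — the facility's operating hours per week are 86, not less than 84.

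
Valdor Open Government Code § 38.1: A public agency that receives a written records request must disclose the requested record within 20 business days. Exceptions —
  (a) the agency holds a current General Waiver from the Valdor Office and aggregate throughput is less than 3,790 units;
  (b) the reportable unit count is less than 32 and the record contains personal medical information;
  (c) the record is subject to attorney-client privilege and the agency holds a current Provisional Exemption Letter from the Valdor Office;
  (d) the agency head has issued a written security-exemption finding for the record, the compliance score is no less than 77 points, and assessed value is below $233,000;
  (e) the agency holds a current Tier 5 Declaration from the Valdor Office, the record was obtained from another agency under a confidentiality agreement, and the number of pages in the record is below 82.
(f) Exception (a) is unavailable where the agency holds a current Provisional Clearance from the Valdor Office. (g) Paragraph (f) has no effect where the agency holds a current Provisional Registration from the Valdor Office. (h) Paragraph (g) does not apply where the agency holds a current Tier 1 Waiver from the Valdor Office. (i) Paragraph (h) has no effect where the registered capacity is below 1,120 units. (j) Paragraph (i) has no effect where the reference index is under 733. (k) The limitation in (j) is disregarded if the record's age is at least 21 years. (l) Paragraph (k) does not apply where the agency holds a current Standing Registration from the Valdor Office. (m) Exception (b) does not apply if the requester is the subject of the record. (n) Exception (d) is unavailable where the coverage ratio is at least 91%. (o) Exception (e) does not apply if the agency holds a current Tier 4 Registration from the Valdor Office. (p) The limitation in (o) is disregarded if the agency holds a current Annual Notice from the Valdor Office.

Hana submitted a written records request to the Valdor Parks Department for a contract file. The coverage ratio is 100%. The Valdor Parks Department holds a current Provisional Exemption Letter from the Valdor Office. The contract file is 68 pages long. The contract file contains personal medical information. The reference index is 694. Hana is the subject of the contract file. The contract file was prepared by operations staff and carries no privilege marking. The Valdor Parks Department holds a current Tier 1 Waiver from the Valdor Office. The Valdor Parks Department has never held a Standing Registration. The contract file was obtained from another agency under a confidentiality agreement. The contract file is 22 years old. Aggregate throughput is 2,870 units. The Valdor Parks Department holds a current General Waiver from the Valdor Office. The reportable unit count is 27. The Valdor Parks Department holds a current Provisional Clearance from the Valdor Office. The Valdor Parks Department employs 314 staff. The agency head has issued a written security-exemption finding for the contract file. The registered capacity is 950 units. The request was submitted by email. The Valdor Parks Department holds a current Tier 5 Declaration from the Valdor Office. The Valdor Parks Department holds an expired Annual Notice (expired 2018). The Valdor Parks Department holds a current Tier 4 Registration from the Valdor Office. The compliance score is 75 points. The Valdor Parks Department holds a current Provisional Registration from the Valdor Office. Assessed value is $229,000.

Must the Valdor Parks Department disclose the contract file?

Exception (a)'s conditions are all satisfied: a current General Waiver is held; aggregate throughput is 2,870 units, less than the 3,790 units limit. Applying paragraphs (f)–(l): (f) is engaged (a current Provisional Clearance is held), but is set aside by (g): (g) operates against (f): a current Provisional Registration is held. (h) is engaged (a current Tier 1 Waiver is held), but is set aside by (i): (i) operates against (h): the registered capacity is 950 units, below the 1,120 units limit. (j) would limit (i) — the reference index is 694, under the 733 limit — but (k) sets (j) aside: (k) operates against (j): the record's age is 22 years, meeting the 21 years threshold. (l), which would lift (k), is inapplicable — the Standing Registration is not current. Exception (a) stands.
Exception (b)'s conditions are all satisfied: the reportable unit count is 27, less than the 32 limit; the contract file contains personal medical information. But applying paragraph (m): (m) applies — Hana is the subject of the contract file. So (b) is unavailable.
Exception (c) fails — the contract file carries no privilege marking.
Exception (d) fails — the compliance score is 75 points, short of 77 points.
Exception (e): a current Tier 5 Declaration is held; the contract file was obtained under a confidentiality agreement; the number of pages in the record is 68, below the 82 limit — every condition holds. Turning to paragraphs (o)–(p): (o) operates against (e): a current Tier 4 Registration is held. (p), which would lift (o), does not operate here — the Annual Notice is not current. (e) is therefore removed.

No — exception (a) applies; the Valdor Parks Department is not required to disclose the contract file.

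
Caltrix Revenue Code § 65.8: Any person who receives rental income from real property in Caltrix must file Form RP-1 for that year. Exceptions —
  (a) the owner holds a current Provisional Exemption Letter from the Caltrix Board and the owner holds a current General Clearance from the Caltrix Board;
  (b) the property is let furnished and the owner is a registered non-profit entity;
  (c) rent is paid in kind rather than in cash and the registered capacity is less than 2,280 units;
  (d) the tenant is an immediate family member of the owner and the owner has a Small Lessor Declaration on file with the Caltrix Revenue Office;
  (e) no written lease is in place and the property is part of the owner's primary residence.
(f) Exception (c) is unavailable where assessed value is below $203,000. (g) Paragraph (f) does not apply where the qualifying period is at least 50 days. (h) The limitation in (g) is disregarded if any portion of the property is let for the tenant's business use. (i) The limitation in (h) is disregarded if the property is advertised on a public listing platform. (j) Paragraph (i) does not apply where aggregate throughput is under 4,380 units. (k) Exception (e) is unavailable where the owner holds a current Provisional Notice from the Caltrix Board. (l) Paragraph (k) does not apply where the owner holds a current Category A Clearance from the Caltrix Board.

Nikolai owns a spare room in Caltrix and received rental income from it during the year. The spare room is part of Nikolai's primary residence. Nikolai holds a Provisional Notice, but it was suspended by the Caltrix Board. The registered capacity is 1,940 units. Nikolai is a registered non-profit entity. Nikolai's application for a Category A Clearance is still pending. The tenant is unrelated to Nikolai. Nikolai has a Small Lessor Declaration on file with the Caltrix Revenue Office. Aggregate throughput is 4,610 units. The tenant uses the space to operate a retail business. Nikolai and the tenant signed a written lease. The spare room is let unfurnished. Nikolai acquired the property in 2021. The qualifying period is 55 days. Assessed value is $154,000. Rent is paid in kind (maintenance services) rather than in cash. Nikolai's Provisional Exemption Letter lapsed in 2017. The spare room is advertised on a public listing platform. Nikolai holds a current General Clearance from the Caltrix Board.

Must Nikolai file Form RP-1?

Exception (a) does not apply: the Provisional Exemption Letter is not current.
Exception (b) does not apply: the property is let unfurnished.
Exception (c): rent is paid in kind; the registered capacity is 1,940 units, less than the 2,280 units limit — every condition holds. Under paragraphs (f)–(j): (f) operates (assessed value is $154,000, below the $203,000 limit), but is set aside by (g): (g) is engaged — the qualifying period is 55 days, meeting the 50 days threshold. (h) would limit (g) — the space is let for business use — but (i) sets (h) aside: (i) operates — the property is publicly advertised. (j), which would lift (i), is not engaged — aggregate throughput is 4,610 units, not under 4,380 units. Exception (c) stands.
Exception (d) does not apply: the tenant is unrelated to the owner.
Exception (e) fails — a written lease is in place.

No — exception (c) applies; Nikolai is not required to file Form RP-1.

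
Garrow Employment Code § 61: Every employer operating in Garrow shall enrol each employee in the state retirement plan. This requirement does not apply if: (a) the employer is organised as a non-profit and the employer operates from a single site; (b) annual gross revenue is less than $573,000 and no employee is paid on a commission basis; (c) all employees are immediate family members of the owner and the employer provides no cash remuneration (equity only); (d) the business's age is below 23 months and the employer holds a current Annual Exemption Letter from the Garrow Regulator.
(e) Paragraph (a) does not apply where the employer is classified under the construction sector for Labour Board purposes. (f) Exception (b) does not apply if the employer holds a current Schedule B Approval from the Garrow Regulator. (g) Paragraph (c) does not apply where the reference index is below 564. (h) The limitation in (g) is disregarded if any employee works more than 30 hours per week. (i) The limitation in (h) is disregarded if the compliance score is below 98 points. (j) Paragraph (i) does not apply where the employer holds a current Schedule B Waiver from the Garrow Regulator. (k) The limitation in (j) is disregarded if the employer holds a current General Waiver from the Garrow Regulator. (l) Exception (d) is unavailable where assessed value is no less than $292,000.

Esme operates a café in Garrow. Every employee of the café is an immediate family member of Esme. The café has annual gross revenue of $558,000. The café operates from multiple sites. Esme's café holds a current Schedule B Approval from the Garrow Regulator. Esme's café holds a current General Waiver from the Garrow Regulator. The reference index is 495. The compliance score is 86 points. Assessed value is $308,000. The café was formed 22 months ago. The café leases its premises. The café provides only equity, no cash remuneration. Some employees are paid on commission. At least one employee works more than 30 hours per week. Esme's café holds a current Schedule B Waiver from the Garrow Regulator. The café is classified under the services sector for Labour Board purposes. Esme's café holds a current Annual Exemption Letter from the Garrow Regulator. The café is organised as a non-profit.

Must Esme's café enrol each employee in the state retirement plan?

Yes — Esme's café must enrol each employee in the state retirement plan.

Exception (a) does not apply: the employer operates from multiple sites.
Exception (b) does not apply: some employees are paid on commission.
All of (c)'s requirements are met (every employee is an immediate family member; remuneration is equity-only). Turning to paragraphs (g)–(k): (g) is engaged — the reference index is 495, below the 564 limit. (h) operates (at least one employee exceeds 30 hours/week), but is itself disapplied by (i): (i) is triggered — the compliance score is 86 points, below the 98 points limit. (j) would limit (i) — a current Schedule B Waiver is held — but (k) sets (j) aside: (k) operates against (j): a current General Waiver is held. So (c) is unavailable.
Exception (d) is satisfied on its face — the business's age is 22 months, below the 23 months limit; a current Annual Exemption Letter is held. Turning to paragraph (l): (l) operates against (d): assessed value is $308,000, meeting the $292,000 threshold. Exception (d) does not apply.
No exception applies. The general rule governs.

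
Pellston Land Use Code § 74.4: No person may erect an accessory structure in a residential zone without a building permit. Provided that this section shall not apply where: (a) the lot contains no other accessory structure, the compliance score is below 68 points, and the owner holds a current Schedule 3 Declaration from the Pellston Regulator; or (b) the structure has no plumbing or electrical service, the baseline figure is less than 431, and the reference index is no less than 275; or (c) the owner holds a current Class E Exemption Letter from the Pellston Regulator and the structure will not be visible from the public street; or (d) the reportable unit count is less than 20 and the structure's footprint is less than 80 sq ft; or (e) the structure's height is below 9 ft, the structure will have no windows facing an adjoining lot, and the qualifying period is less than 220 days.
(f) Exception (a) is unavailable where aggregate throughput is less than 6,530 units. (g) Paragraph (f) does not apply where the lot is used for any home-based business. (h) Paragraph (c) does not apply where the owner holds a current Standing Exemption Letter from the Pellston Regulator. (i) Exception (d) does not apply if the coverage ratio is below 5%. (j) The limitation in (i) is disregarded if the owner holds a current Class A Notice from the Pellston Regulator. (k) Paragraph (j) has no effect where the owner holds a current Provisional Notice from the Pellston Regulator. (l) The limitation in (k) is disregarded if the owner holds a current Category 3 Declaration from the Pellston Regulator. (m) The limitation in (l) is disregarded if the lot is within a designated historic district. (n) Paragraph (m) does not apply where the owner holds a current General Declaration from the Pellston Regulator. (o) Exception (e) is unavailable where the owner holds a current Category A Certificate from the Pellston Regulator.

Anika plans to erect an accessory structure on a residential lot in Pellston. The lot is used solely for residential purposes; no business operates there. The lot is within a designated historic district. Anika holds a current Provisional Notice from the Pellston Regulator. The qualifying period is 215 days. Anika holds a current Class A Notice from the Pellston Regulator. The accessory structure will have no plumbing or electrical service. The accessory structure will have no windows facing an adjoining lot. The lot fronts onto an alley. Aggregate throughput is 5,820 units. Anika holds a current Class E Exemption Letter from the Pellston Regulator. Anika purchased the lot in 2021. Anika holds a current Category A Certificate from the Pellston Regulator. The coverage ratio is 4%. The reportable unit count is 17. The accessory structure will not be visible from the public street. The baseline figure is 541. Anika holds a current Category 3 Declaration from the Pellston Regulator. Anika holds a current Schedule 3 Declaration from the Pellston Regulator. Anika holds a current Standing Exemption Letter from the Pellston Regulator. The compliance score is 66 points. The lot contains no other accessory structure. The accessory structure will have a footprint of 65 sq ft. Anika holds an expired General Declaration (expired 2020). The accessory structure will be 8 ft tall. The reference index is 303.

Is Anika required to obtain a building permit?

Exception (a) is satisfied on its face — the lot has no other accessory structure; the compliance score is 66 points, below the 68 points limit; a current Schedule 3 Declaration is held. But applying paragraphs (f)–(g): (f) operates — aggregate throughput is 5,820 units, less than the 6,530 units limit. (g), which would lift (f), is not triggered — the lot is solely residential. (a) is therefore removed.
Exception (b) requires that the baseline figure is less than 431; but the baseline figure is 541, not less than 431, so (b) is unavailable.
All of (c)'s requirements are met (a current Class E Exemption Letter is held; the structure will not be visible from the street). However, paragraph (h) must be considered: (h) applies — a current Standing Exemption Letter is held. (c) is therefore removed.
Exception (d): the reportable unit count is 17, less than the 20 limit; the structure's footprint is 65 sq ft, less than the 80 sq ft limit — every condition holds. However, paragraphs (i)–(n) must be considered: (i) operates against (d): the coverage ratio is 4%, below the 5% limit. (j) would limit (i) — a current Class A Notice is held — but (k) sets (j) aside: (k) operates against (j): a current Provisional Notice is held. (l) would limit (k) — a current Category 3 Declaration is held — but (m) sets (l) aside: (m) is triggered — the lot is in a historic district. (n) does not operate here (there is no General Declaration in force), so (m) stands. Exception (d) does not apply.
Exception (e) is satisfied on its face — the structure's height is 8 ft, below the 9 ft limit; no windows face an adjoining lot; the qualifying period is 215 days, less than the 220 days limit. Turning to paragraph (o): (o) operates — a current Category A Certificate is held. Exception (e) does not apply.
No exception is made out. Anika falls within the general rule.

Yes — Anika must obtain a building permit.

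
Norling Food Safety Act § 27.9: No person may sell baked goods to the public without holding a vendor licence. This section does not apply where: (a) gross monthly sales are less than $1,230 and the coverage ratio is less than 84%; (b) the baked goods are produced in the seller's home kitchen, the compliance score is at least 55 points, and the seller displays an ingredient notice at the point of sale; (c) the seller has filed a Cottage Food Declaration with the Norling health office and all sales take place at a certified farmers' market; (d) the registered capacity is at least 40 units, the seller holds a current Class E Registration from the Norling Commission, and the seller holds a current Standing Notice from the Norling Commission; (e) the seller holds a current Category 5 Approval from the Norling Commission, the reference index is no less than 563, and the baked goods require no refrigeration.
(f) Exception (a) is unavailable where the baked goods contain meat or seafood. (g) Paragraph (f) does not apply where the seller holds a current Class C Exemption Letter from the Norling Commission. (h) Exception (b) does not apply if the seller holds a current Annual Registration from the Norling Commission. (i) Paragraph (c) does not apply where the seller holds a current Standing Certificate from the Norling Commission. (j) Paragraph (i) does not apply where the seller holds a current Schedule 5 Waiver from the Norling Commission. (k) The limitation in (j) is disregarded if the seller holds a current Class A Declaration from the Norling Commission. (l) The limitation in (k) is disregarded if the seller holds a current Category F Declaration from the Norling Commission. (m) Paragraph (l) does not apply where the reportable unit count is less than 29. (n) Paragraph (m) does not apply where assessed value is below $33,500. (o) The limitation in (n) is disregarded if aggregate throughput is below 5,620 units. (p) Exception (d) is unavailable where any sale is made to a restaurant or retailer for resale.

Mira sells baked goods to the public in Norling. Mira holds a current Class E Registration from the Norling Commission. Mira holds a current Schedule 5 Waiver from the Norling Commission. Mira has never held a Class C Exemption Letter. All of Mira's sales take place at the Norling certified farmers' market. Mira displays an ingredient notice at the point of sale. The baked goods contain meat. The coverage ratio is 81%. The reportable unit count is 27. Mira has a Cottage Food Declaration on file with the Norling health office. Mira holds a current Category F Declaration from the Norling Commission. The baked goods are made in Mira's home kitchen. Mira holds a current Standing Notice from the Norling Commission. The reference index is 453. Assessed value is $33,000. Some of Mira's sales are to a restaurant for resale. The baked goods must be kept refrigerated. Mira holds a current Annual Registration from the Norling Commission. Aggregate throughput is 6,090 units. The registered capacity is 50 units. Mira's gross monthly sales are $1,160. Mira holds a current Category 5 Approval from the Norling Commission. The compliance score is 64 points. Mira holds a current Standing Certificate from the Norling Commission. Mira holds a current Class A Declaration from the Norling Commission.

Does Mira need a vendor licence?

No — exception (c) applies; Mira is not required to hold a vendor licence.

Exception (a) is satisfied on its face — gross monthly sales are $1,160, less than the $1,230 limit; the coverage ratio is 81%, less than the 84% limit. Turning to paragraphs (f)–(g): (f) operates against (a): the baked goods contain meat. (g), which would lift (f), is not engaged — the Class C Exemption Letter is not current. (a) is therefore removed.
Exception (b) is satisfied on its face — the baked goods are home-kitchen produced; the compliance score is 64 points, meeting the 55 points threshold; an ingredient notice is displayed. But: (h) is engaged — a current Annual Registration is held. Exception (b) does not apply.
Exception (c): a Cottage Food Declaration is on file; all sales are at a certified farmers' market — every condition holds. As to paragraphs (i)–(o): (i) would limit (c) — a current Standing Certificate is held — but (j) sets (i) aside: (j) operates against (i): a current Schedule 5 Waiver is held. (k) operates (a current Class A Declaration is held), but is itself disapplied by (l): (l) operates against (k): a current Category F Declaration is held. (m) would limit (l) — the reportable unit count is 27, less than the 29 limit — but (n) sets (m) aside: (n) applies — assessed value is $33,000, below the $33,500 limit. (o) is inapplicable (aggregate throughput is 6,090 units, not below 5,620 units), so (n) stands. (c) remains available.
Exception (d): the registered capacity is 50 units, meeting the 40 units threshold; a current Class E Registration is held; a current Standing Notice is held — every condition holds. However, paragraph (p) must be considered: (p) operates — some sales are to a restaurant for resale. Exception (d) does not apply.
Exception (e) does not apply: the reference index is 453, short of 563.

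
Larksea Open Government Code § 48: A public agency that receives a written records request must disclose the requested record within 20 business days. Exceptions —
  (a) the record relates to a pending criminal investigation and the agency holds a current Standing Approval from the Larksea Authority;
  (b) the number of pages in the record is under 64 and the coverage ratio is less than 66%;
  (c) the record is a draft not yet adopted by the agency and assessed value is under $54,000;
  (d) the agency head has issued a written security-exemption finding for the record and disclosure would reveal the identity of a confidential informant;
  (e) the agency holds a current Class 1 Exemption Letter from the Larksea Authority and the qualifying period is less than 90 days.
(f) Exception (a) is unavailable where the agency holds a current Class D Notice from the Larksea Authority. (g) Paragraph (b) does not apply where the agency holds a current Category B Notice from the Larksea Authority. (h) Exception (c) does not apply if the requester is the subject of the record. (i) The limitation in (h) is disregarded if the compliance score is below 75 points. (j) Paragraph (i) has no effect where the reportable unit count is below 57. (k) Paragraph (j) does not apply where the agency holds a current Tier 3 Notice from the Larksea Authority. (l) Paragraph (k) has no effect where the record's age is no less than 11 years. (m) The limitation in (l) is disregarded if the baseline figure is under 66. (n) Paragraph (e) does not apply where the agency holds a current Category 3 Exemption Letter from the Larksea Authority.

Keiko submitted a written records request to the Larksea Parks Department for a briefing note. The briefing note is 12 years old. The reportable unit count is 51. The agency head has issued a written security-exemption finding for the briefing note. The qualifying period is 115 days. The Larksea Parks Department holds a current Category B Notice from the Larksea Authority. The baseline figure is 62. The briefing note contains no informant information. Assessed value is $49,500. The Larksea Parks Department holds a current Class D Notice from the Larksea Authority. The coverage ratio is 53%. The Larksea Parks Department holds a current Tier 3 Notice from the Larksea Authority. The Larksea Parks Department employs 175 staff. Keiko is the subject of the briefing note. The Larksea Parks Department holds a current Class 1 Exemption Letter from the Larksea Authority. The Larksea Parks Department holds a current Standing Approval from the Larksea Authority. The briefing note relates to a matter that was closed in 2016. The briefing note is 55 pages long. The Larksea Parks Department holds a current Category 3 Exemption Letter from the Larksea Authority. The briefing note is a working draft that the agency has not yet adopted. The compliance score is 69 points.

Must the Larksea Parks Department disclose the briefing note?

No — exception (c) applies; the Larksea Parks Department is not required to disclose the briefing note.

Exception (a) requires that the record relates to a pending criminal investigation; but the briefing note relates to a closed matter, so (a) is unavailable.
Exception (b): the number of pages in the record is 55, under the 64 limit; the coverage ratio is 53%, less than the 66% limit — every condition holds. But applying paragraph (g): (g) applies — a current Category B Notice is held. So (b) is unavailable.
Exception (c): the briefing note is an unadopted draft; assessed value is $49,500, under the $54,000 limit — every condition holds. Under paragraphs (h)–(m): (h) would limit (c) — Keiko is the subject of the briefing note — but (i) sets (h) aside: (i) applies — the compliance score is 69 points, below the 75 points limit. (j) is engaged (the reportable unit count is 51, below the 57 limit), but yields to (k): (k) operates — a current Tier 3 Notice is held. (l) would limit (k) — the record's age is 12 years, meeting the 11 years threshold — but (m) sets (l) aside: (m) is triggered — the baseline figure is 62, under the 66 limit. (c) remains available.
Exception (d) does not apply: the briefing note contains no informant information.
Exception (e) does not apply: the qualifying period is 115 days, not less than 90 days.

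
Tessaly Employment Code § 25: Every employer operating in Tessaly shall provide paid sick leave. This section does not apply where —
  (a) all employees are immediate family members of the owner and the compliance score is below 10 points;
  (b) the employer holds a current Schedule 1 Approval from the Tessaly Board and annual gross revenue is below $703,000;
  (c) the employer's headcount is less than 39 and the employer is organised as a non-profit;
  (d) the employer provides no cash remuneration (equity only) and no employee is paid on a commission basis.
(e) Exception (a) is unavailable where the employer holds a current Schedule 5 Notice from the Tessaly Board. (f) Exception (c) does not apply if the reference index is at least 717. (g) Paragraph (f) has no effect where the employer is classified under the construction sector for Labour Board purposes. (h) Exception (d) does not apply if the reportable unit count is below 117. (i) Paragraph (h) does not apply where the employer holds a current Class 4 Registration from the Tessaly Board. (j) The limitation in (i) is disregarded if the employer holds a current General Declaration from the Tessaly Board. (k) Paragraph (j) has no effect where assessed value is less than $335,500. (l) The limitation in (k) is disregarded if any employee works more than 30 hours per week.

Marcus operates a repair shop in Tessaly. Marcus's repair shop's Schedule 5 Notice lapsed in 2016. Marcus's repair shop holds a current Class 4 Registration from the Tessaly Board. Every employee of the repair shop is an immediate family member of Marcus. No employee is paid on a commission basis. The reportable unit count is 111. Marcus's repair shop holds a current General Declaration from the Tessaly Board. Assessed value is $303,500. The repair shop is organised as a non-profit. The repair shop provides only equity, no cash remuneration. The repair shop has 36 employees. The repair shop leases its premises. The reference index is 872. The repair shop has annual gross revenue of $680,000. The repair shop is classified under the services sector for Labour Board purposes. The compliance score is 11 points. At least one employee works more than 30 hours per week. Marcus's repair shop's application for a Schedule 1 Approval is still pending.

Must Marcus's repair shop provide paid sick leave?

Exception (a) does not apply: the compliance score is 11 points, not below 10 points.
Exception (b) does not apply: there is no Schedule 1 Approval in force.
Exception (c) is satisfied on its face — the employer's headcount is 36, less than the 39 limit; the employer is a non-profit. But: (f) is engaged — the reference index is 872, meeting the 717 threshold. (g) does not operate here (the repair shop is classified under the services sector), so (f) stands. (c) is therefore removed.
Exception (d): remuneration is equity-only; no employee is paid on commission — every condition holds. But: (h) operates against (d): the reportable unit count is 111, below the 117 limit. (i) would limit (h) — a current Class 4 Registration is held — but (j) sets (i) aside: (j) operates against (i): a current General Declaration is held. (k) would limit (j) — assessed value is $303,500, less than the $335,500 limit — but (l) sets (k) aside: (l) operates against (k): at least one employee exceeds 30 hours/week. Exception (d) does not apply.
None of the exceptions is available; § 25 applies in full.

Yes — Marcus's repair shop must provide paid sick leave.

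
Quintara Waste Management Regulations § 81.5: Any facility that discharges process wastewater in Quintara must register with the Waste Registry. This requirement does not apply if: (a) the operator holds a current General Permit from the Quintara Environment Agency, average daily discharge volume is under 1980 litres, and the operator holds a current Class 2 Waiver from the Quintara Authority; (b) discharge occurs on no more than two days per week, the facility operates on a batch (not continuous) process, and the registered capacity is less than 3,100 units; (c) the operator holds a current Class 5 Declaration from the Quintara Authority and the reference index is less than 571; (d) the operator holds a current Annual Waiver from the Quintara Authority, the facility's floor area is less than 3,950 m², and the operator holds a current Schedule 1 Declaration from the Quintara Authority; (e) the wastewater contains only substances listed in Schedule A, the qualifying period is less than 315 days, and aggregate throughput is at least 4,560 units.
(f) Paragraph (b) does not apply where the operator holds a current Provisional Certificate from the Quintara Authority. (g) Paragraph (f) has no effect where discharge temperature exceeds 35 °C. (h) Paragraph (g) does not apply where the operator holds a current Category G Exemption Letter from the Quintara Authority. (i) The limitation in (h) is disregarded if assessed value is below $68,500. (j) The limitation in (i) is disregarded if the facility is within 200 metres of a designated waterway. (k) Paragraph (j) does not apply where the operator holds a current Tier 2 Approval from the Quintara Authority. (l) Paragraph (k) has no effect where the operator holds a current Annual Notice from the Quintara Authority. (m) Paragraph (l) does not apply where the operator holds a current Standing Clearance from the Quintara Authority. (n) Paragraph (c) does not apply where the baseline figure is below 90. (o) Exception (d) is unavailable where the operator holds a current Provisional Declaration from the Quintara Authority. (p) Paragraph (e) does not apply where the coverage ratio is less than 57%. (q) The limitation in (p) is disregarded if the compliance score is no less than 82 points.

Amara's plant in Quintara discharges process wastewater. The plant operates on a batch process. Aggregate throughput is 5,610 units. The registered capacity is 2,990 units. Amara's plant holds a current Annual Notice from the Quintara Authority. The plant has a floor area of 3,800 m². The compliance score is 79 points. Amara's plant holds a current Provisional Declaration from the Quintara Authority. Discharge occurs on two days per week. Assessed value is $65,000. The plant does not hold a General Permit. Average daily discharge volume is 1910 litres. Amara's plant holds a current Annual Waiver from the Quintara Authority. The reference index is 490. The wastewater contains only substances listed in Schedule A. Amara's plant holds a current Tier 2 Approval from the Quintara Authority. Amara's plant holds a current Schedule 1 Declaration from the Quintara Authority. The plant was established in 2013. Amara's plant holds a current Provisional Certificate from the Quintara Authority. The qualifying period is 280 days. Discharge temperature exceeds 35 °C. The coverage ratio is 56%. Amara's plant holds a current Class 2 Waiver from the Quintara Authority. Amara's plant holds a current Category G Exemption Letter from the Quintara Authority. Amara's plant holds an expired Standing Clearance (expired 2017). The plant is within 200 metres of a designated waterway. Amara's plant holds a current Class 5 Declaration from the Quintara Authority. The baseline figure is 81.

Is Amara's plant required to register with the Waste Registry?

Exception (a) fails — no General Permit is held.
Exception (b) is satisfied on its face — discharge occurs on no more than two days per week; the facility operates on a batch process; the registered capacity is 2,990 units, less than the 3,100 units limit. But: (f) operates against (b): a current Provisional Certificate is held. (g) is engaged (discharge temperature exceeds 35 °C), but is displaced by (h): (h) is triggered — a current Category G Exemption Letter is held. (i) would limit (h) — assessed value is $65,000, below the $68,500 limit — but (j) sets (i) aside: (j) operates against (i): the plant is within 200 m of a designated waterway. (k) would limit (j) — a current Tier 2 Approval is held — but (l) sets (k) aside: (l) operates against (k): a current Annual Notice is held. (m), which would lift (l), is inapplicable — there is no Standing Clearance in force. (b) is therefore removed.
Exception (c): a current Class 5 Declaration is held; the reference index is 490, less than the 571 limit — every condition holds. Turning to paragraph (n): (n) operates — the baseline figure is 81, below the 90 limit. Exception (c) does not apply.
All of (d)'s requirements are met (a current Annual Waiver is held; the facility's floor area is 3,800 m², less than the 3,950 m² limit; a current Schedule 1 Declaration is held). But applying paragraph (o): (o) is triggered — a current Provisional Declaration is held. Exception (d) does not apply.
All of (e)'s requirements are met (the wastewater is Schedule-A-only; the qualifying period is 280 days, less than the 315 days limit; aggregate throughput is 5,610 units, meeting the 4,560 units threshold). But: (p) operates against (e): the coverage ratio is 56%, less than the 57% limit. (q) is not engaged (the compliance score is 79 points, short of 82 points), so (p) stands. So (e) is unavailable.
No exception is made out. Amara's plant falls within the general rule.

Yes — Amara's plant must register with the Waste Registry.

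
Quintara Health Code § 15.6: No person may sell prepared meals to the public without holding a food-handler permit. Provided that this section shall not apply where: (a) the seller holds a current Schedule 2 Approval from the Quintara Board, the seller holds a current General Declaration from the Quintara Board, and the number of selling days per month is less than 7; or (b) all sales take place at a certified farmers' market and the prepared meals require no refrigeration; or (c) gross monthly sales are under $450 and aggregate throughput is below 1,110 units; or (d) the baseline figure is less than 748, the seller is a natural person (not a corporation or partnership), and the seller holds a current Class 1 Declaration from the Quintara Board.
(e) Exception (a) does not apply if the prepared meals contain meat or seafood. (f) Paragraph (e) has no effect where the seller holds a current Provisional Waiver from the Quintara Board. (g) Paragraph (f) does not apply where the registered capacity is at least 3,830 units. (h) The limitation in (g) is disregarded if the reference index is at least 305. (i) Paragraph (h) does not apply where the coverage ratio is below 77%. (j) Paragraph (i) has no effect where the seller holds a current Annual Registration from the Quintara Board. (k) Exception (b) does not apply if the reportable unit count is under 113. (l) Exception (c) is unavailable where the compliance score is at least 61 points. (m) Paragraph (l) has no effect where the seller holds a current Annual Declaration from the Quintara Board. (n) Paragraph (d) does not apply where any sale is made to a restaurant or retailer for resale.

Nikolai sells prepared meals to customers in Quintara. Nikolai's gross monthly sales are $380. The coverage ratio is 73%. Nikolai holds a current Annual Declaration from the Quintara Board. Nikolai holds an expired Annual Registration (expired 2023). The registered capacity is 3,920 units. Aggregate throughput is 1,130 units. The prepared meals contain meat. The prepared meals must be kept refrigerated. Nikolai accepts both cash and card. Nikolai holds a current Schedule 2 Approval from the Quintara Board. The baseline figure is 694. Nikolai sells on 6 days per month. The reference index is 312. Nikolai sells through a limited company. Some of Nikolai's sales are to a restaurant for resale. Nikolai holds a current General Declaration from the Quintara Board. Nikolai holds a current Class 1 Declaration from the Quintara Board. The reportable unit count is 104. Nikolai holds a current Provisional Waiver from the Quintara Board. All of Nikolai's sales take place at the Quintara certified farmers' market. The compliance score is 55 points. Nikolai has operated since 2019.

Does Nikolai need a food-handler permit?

All of (a)'s requirements are met (a current Schedule 2 Approval is held; a current General Declaration is held; the number of selling days per month is 6, less than the 7 limit). However, paragraphs (e)–(j) must be considered: (e) operates against (a): the prepared meals contain meat. (f) operates (a current Provisional Waiver is held), but is overridden by (g): (g) operates against (f): the registered capacity is 3,920 units, meeting the 3,830 units threshold. (h) would limit (g) — the reference index is 312, meeting the 305 threshold — but (i) sets (h) aside: (i) operates — the coverage ratio is 73%, below the 77% limit. (j), which would lift (i), is not triggered — no current Annual Registration is held. (a) is therefore removed.
Exception (b) does not apply: the prepared meals require refrigeration.
Exception (c) does not apply: aggregate throughput is 1,130 units, not below 1,110 units.
Exception (d) requires that the seller is a natural person (not a corporation or partnership); but the seller operates through a limited company, so (d) is unavailable.
No exception applies. The general rule governs.

Yes — Nikolai must hold a food-handler permit.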